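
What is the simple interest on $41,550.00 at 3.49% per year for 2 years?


Formula: I = P * r * t
Substituting: I = $41,550.00 * 0.0349 * 2
Step: I = $41,550.00 * 0.0698
I = $2,900.19

$2,900.19


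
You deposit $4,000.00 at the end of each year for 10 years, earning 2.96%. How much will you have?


Formula: FV = PMT * ((1+r)^n - 1) / r
Growth factor: (1 + 0.0296)^10 = 1.338706
Numerator: 1.338706 - 1 = 0.338706
FV = $4,000.00 * 0.338706 / 0.0296 = $45,771.13

$45,771.13


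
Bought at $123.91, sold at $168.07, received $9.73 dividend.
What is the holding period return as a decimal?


Formula: HPR = (P1 - P0 + D) / P0
Gain: $168.07 - $123.91 + $9.73 = $53.89
HPR = $53.89 / $123.91 = 0.4349

0.4349


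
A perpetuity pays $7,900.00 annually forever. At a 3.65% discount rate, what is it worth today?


Formula: PV = C / r
Substituting: PV = $7,900.00 / 0.0365
PV = $216,438.36

$216,438.36


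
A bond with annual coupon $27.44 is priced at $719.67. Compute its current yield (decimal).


Formula: Current yield = annual coupon / price
Substituting: CY = $27.44 / $719.67
CY = 0.038129

0.038129


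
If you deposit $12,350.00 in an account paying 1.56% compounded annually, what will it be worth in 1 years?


Formula: FV = P * (1 + r)^n
Substituting: FV = $12,350.00 * (1 + 0.0156)^1
Growth factor: (1.0156)^1 = 1.0156
FV = $12,350.00 * 1.0156 = $12,542.66

$12,542.66


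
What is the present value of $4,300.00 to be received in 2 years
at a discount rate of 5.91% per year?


Formula: PV = FV / (1 + r)^n
Substituting: PV = $4,300.00 / (1 + 0.0591)^2
Discount factor: (1.0591)^2 = 1.121693
PV = $4,300.00 / 1.121693 = $3,833.49

$3,833.49


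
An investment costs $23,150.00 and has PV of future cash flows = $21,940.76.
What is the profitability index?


Formula: PI = PV(cash flows) / initial investment
Substituting: PI = $21,940.76 / $23,150.00
PI = 0.9478

0.9478


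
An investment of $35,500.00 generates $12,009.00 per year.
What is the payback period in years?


Formula: Payback = investment / annual cash flow
Substituting: Payback = $35,500.00 / $12,009.00
Payback = 2.9561 years

2.9561 years


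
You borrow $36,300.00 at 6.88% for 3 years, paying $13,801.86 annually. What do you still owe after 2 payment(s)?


Formula: Balance = PV*(1+r)^k - PMT*((1+r)^k - 1)/r
Growth: (1 + 0.0688)^2 = 1.142333
Accumulated factor: ((1+r)^k - 1)/r = 2.0688
Balance = $36,300.00 * 1.142333 - $13,801.86 * 2.0688
Balance = $12,913.42

$12,913.42


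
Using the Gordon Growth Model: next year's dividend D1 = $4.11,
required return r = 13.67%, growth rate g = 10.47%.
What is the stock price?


Formula: P = D1 / (r - g)
Spread: r - g = 0.1367 - 0.1047 = 0.032
Substituting: P = $4.11 / 0.032
P = $128.44

$128.44


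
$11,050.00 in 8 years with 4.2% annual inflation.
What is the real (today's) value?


Formula: Real value = nominal / (1 + inflation)^years
Price level: (1 + 0.042)^8 = 1.389766
Real value = $11,050.00 / 1.389766 = $7,950.98

$7,950.98


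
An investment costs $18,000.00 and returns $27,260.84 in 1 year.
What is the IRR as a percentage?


Formula: IRR = C1/C0 - 1
Substituting: IRR = $27,260.84 / $18,000.00 - 1
Ratio: 1.514491 - 1 = 0.514491
IRR = 51.4491%

51.4491%


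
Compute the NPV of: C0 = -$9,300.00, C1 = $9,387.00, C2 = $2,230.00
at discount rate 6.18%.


Formula: NPV = C0 + C1/(1+r) + C2/(1+r)^2
Discount C1: $9,387.00 / (1 + 0.0618) = $8,840.65
Discount C2: $2,230.00 / (1 + 0.0618)^2 = $1,977.97
NPV = -$9,300.00 + $8,840.65 + $1,977.97 = $1,518.62

$1,518.62


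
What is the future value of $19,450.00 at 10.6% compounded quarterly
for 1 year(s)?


Formula: FV = P * (1 + r/m)^(m*t)
Period rate: r/m = 0.106 / 4 = 0.0265
Total periods: m*t = 4 * 1 = 4
Growth factor: (1 + 0.0265)^4 = 1.110288
FV = $19,450.00 * 1.110288 = $21,595.11

$21,595.11


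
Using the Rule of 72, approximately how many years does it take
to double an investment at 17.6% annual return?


Formula: Years ≈ 72 / r
Substituting: Years ≈ 72 / 17.6
Years ≈ 4.1

4.1 years


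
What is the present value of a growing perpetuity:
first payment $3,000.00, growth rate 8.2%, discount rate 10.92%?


Formula: PV = C / (r - g)
Spread: r - g = 0.1092 - 0.082 = 0.0272
Substituting: PV = $3,000.00 / 0.0272
PV = $110,294.12

$110,294.12


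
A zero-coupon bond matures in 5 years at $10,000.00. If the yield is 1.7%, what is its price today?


Formula: Price = FV / (1 + r)^n
Substituting: Price = $10,000.00 / (1 + 0.017)^5
Discount factor: (1.017)^5 = 1.08794
Price = $10,000.00 / 1.08794 = $9,191.69

$9,191.69


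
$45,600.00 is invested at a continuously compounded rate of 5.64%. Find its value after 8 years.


Formula: FV = P * e^(r*t)
Exponent: r*t = 0.0564 * 8 = 0.4512
e^(0.4512) = 1.570195
FV = $45,600.00 * 1.570195 = $71,600.91

$71,600.91


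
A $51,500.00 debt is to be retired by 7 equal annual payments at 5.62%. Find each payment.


Formula: PMT = PV * r / (1 - (1+r)^(-n))
Denominator: 1 - (1 + 0.0562)^(-7) = 0.318012
Numerator: $51,500.00 * 0.0562 = 2894.3
PMT = 2894.3 / 0.318012 = $9,101.23

$9,101.23


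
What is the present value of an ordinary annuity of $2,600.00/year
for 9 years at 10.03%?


Formula: PV = PMT * (1 - (1+r)^(-n)) / r
Discount factor: (1 + 0.1003)^(-9) = 0.423058
Bracket: 1 - 0.423058 = 0.576942
PV = $2,600.00 * 0.576942 / 0.1003 = $14,955.62

$14,955.62


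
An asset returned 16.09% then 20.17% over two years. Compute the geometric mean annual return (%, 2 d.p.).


Formula: Geometric mean = ((1+r1)*(1+r2))^(1/2) - 1
Product: (1 + 0.1609) * (1 + 0.2017) = 1.1609 * 1.2017 = 1.395054
Square root: 1.395054^0.5 = 1.181124
Geometric mean = 1.181124 - 1 = 0.181124
As percentage: 18.11%

18.11%


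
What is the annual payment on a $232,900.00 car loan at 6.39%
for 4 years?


Formula: PMT = PV * r / (1 - (1+r)^(-n))
Denominator: 1 - (1 + 0.0639)^(-4) = 0.219457
Numerator: $232,900.00 * 0.0639 = 14882.31
PMT = 14882.31 / 0.219457 = $67,814.20

$67,814.20


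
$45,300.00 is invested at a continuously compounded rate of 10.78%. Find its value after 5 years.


Formula: FV = P * e^(r*t)
Exponent: r*t = 0.1078 * 5 = 0.539
e^(0.539) = 1.714292
FV = $45,300.00 * 1.714292 = $77,657.41

$77,657.41


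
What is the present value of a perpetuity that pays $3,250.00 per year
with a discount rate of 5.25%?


Formula: PV = C / r
Substituting: PV = $3,250.00 / 0.0525
PV = $61,904.76

$61,904.76


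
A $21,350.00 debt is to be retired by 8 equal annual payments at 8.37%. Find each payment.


Formula: PMT = PV * r / (1 - (1+r)^(-n))
Denominator: 1 - (1 + 0.0837)^(-8) = 0.474313
Numerator: $21,350.00 * 0.0837 = 1786.995
PMT = 1786.995 / 0.474313 = $3,767.55

$3,767.55


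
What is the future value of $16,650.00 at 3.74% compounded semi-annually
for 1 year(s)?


Formula: FV = P * (1 + r/m)^(m*t)
Period rate: r/m = 0.0374 / 2 = 0.0187
Total periods: m*t = 2 * 1 = 2
Growth factor: (1 + 0.0187)^2 = 1.03775
FV = $16,650.00 * 1.03775 = $17,278.53

$17,278.53


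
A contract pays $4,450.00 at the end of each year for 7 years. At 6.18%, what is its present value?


Formula: PV = PMT * (1 - (1+r)^(-n)) / r
Discount factor: (1 + 0.0618)^(-7) = 0.657205
Bracket: 1 - 0.657205 = 0.342795
PV = $4,450.00 * 0.342795 / 0.0618 = $24,683.45

$24,683.45


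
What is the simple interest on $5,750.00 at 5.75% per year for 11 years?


Formula: I = P * r * t
Substituting: I = $5,750.00 * 0.0575 * 11
Step: I = $5,750.00 * 0.6325
I = $3,636.88

$3,636.88


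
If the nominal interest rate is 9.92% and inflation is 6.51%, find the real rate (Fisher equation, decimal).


Formula: (1 + r_real) = (1 + r_nom) / (1 + inflation)
Substituting: (1 + r_real) = 1.0992 / 1.0651
(1 + r_real) = 1.032016
r_real = 1.032016 - 1 = 0.032016

0.032016


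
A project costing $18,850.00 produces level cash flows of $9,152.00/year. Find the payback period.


Formula: Payback = investment / annual cash flow
Substituting: Payback = $18,850.00 / $9,152.00
Payback = 2.0597 years

2.0597 years


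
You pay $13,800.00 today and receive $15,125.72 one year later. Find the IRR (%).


Formula: IRR = C1/C0 - 1
Substituting: IRR = $15,125.72 / $13,800.00 - 1
Ratio: 1.096067 - 1 = 0.096067
IRR = 9.6067%

9.6067%


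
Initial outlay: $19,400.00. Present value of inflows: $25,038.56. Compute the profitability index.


Formula: PI = PV(cash flows) / initial investment
Substituting: PI = $25,038.56 / $19,400.00
PI = 1.2906

1.2906


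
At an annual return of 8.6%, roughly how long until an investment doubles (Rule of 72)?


Formula: Years ≈ 72 / r
Substituting: Years ≈ 72 / 8.6
Years ≈ 8.4

8.4 years


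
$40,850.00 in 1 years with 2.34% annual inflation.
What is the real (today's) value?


Formula: Real value = nominal / (1 + inflation)^years
Price level: (1 + 0.0234)^1 = 1.0234
Real value = $40,850.00 / 1.0234 = $39,915.97

$39,915.97


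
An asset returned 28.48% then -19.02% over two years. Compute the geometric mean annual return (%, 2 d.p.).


Formula: Geometric mean = ((1+r1)*(1+r2))^(1/2) - 1
Product: (1 + 0.2848) * (1 + -0.1902) = 1.2848 * 0.8098 = 1.040431
Square root: 1.040431^0.5 = 1.020015
Geometric mean = 1.020015 - 1 = 0.020015
As percentage: 2.00%

2.00%


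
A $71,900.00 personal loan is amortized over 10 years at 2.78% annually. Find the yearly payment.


Formula: PMT = PV * r / (1 - (1+r)^(-n))
Denominator: 1 - (1 + 0.0278)^(-10) = 0.239825
Numerator: $71,900.00 * 0.0278 = 1998.82
PMT = 1998.82 / 0.239825 = $8,334.51

$8,334.51


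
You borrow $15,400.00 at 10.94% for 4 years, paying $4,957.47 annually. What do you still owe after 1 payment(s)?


Formula: Balance = PV*(1+r)^k - PMT*((1+r)^k - 1)/r
Growth: (1 + 0.1094)^1 = 1.1094
Accumulated factor: ((1+r)^k - 1)/r = 1.0
Balance = $15,400.00 * 1.1094 - $4,957.47 * 1.0
Balance = $12,127.29

$12,127.29


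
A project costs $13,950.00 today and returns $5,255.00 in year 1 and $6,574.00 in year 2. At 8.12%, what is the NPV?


Formula: NPV = C0 + C1/(1+r) + C2/(1+r)^2
Discount C1: $5,255.00 / (1 + 0.0812) = $4,860.34
Discount C2: $6,574.00 / (1 + 0.0812)^2 = $5,623.64
NPV = -$13,950.00 + $4,860.34 + $5,623.64 = -$3,466.02

-$3,466.02


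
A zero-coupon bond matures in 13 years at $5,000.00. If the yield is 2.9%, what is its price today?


Formula: Price = FV / (1 + r)^n
Substituting: Price = $5,000.00 / (1 + 0.029)^13
Discount factor: (1.029)^13 = 1.450106
Price = $5,000.00 / 1.450106 = $3,448.02

$3,448.02


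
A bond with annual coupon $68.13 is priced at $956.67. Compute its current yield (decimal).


Formula: Current yield = annual coupon / price
Substituting: CY = $68.13 / $956.67
CY = 0.071216

0.071216


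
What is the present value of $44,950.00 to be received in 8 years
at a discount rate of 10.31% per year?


Formula: PV = FV / (1 + r)^n
Substituting: PV = $44,950.00 / (1 + 0.1031)^8
Discount factor: (1.1031)^8 = 2.192396
PV = $44,950.00 / 2.192396 = $20,502.68

$20,502.68


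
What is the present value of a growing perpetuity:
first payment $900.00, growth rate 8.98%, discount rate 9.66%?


Formula: PV = C / (r - g)
Spread: r - g = 0.0966 - 0.0898 = 0.0068
Substituting: PV = $900.00 / 0.0068
PV = $132,352.94

$132,352.94


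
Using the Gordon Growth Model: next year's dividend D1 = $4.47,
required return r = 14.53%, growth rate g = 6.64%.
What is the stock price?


Formula: P = D1 / (r - g)
Spread: r - g = 0.1453 - 0.0664 = 0.0789
Substituting: P = $4.47 / 0.0789
P = $56.65

$56.65


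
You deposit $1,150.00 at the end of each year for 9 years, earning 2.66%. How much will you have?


Formula: FV = PMT * ((1+r)^n - 1) / r
Growth factor: (1 + 0.0266)^9 = 1.266518
Numerator: 1.266518 - 1 = 0.266518
FV = $1,150.00 * 0.266518 / 0.0266 = $11,522.39

$11,522.39


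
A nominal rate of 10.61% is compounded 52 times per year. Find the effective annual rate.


Formula: EAR = (1 + r/m)^m - 1
Period rate: r/m = 0.1061 / 52 = 0.00204
Compounding: (1 + 0.00204)^52 = 1.111813
EAR = 1.111813 - 1 = 0.111813

0.111813


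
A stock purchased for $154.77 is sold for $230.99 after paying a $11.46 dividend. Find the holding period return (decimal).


Formula: HPR = (P1 - P0 + D) / P0
Gain: $230.99 - $154.77 + $11.46 = $87.68
HPR = $87.68 / $154.77 = 0.5665

0.5665


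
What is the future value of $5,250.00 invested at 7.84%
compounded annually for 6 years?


Formula: FV = P * (1 + r)^n
Substituting: FV = $5,250.00 * (1 + 0.0784)^6
Growth factor: (1.0784)^6 = 1.572821
FV = $5,250.00 * 1.572821 = $8,257.31

$8,257.31


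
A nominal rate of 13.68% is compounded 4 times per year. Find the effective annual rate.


Formula: EAR = (1 + r/m)^m - 1
Period rate: r/m = 0.1368 / 4 = 0.0342
Compounding: (1 + 0.0342)^4 = 1.143979
EAR = 1.143979 - 1 = 0.143979

0.143979


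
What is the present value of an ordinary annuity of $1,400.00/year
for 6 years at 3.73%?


Formula: PV = PMT * (1 - (1+r)^(-n)) / r
Discount factor: (1 + 0.0373)^(-6) = 0.802738
Bracket: 1 - 0.802738 = 0.197262
PV = $1,400.00 * 0.197262 / 0.0373 = $7,403.94

$7,403.94


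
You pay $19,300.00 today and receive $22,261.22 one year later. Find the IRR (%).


Formula: IRR = C1/C0 - 1
Substituting: IRR = $22,261.22 / $19,300.00 - 1
Ratio: 1.153431 - 1 = 0.153431
IRR = 15.3431%

15.3431%


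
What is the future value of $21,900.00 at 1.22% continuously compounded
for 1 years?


Formula: FV = P * e^(r*t)
Exponent: r*t = 0.0122 * 1 = 0.0122
e^(0.0122) = 1.012275
FV = $21,900.00 * 1.012275 = $22,168.82

$22,168.82


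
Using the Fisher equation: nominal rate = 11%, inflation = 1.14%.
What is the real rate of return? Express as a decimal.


Formula: (1 + r_real) = (1 + r_nom) / (1 + inflation)
Substituting: (1 + r_real) = 1.11 / 1.0114
(1 + r_real) = 1.097489
r_real = 1.097489 - 1 = 0.097489

0.097489


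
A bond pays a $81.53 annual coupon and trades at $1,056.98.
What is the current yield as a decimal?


Formula: Current yield = annual coupon / price
Substituting: CY = $81.53 / $1,056.98
CY = 0.077135

0.077135


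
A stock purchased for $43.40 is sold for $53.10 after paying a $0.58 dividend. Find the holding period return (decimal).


Formula: HPR = (P1 - P0 + D) / P0
Gain: $53.10 - $43.40 + $0.58 = $10.28
HPR = $10.28 / $43.40 = 0.2369

0.2369


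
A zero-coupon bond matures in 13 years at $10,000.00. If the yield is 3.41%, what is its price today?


Formula: Price = FV / (1 + r)^n
Substituting: Price = $10,000.00 / (1 + 0.0341)^13
Discount factor: (1.0341)^13 = 1.546369
Price = $10,000.00 / 1.546369 = $6,466.76

$6,466.76


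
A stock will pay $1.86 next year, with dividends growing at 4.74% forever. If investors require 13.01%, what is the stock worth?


Formula: P = D1 / (r - g)
Spread: r - g = 0.1301 - 0.0474 = 0.0827
Substituting: P = $1.86 / 0.0827
P = $22.49

$22.49


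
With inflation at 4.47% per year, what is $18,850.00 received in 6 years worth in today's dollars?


Formula: Real value = nominal / (1 + inflation)^years
Price level: (1 + 0.0447)^6 = 1.300019
Real value = $18,850.00 / 1.300019 = $14,499.79

$14,499.79


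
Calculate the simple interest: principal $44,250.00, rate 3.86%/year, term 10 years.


Formula: I = P * r * t
Substituting: I = $44,250.00 * 0.0386 * 10
Step: I = $44,250.00 * 0.386
I = $17,080.50

$17,080.50


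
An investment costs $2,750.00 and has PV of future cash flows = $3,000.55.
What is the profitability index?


Formula: PI = PV(cash flows) / initial investment
Substituting: PI = $3,000.55 / $2,750.00
PI = 1.0911

1.0911


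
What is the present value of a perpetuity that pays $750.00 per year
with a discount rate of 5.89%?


Formula: PV = C / r
Substituting: PV = $750.00 / 0.0589
PV = $12,733.45

$12,733.45


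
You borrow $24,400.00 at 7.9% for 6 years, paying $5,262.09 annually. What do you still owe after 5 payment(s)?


Formula: Balance = PV*(1+r)^k - PMT*((1+r)^k - 1)/r
Growth: (1 + 0.079)^5 = 1.462538
Accumulated factor: ((1+r)^k - 1)/r = 5.854914
Balance = $24,400.00 * 1.462538 - $5,262.09 * 5.854914
Balance = $4,876.85

$4,876.85


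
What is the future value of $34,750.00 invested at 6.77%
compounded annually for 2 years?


Formula: FV = P * (1 + r)^n
Substituting: FV = $34,750.00 * (1 + 0.0677)^2
Growth factor: (1.0677)^2 = 1.139983
FV = $34,750.00 * 1.139983 = $39,614.42

$39,614.42


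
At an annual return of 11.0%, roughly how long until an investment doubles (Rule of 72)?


Formula: Years ≈ 72 / r
Substituting: Years ≈ 72 / 11.0
Years ≈ 6.5

6.5 years


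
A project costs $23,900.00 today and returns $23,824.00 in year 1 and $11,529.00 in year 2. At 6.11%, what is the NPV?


Formula: NPV = C0 + C1/(1+r) + C2/(1+r)^2
Discount C1: $23,824.00 / (1 + 0.0611) = $22,452.17
Discount C2: $11,529.00 / (1 + 0.0611)^2 = $10,239.51
NPV = -$23,900.00 + $22,452.17 + $10,239.51 = $8,791.68

$8,791.68


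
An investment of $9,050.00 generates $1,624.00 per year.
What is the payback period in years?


Formula: Payback = investment / annual cash flow
Substituting: Payback = $9,050.00 / $1,624.00
Payback = 5.5727 years

5.5727 years


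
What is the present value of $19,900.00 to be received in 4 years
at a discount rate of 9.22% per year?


Formula: PV = FV / (1 + r)^n
Substituting: PV = $19,900.00 / (1 + 0.0922)^4
Discount factor: (1.0922)^4 = 1.423012
PV = $19,900.00 / 1.423012 = $13,984.42

$13,984.42


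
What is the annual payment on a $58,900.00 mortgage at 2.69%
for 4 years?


Formula: PMT = PV * r / (1 - (1+r)^(-n))
Denominator: 1 - (1 + 0.0269)^(-4) = 0.100736
Numerator: $58,900.00 * 0.0269 = 1584.41
PMT = 1584.41 / 0.100736 = $15,728.40

$15,728.40


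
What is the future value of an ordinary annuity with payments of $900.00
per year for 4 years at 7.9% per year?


Formula: FV = PMT * ((1+r)^n - 1) / r
Growth factor: (1 + 0.079)^4 = 1.355457
Numerator: 1.355457 - 1 = 0.355457
FV = $900.00 * 0.355457 / 0.079 = $4,049.51

$4,049.51


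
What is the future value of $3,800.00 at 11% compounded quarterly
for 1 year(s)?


Formula: FV = P * (1 + r/m)^(m*t)
Period rate: r/m = 0.11 / 4 = 0.0275
Total periods: m*t = 4 * 1 = 4
Growth factor: (1 + 0.0275)^4 = 1.114621
FV = $3,800.00 * 1.114621 = $4,235.56

$4,235.56


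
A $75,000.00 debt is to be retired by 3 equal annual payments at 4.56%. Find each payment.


Formula: PMT = PV * r / (1 - (1+r)^(-n))
Denominator: 1 - (1 + 0.0456)^(-3) = 0.125211
Numerator: $75,000.00 * 0.0456 = 3420.0
PMT = 3420.0 / 0.125211 = $27,313.88

$27,313.88


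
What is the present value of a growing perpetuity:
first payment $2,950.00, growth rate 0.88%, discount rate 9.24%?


Formula: PV = C / (r - g)
Spread: r - g = 0.0924 - 0.0088 = 0.0836
Substituting: PV = $2,950.00 / 0.0836
PV = $35,287.08

$35,287.08


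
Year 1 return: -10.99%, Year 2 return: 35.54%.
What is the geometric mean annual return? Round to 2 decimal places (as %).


Formula: Geometric mean = ((1+r1)*(1+r2))^(1/2) - 1
Product: (1 + -0.1099) * (1 + 0.3554) = 0.8901 * 1.3554 = 1.206442
Square root: 1.206442^0.5 = 1.098381
Geometric mean = 1.098381 - 1 = 0.098381
As percentage: 9.84%

9.84%


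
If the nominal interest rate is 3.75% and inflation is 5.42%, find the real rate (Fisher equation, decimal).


Formula: (1 + r_real) = (1 + r_nom) / (1 + inflation)
Substituting: (1 + r_real) = 1.0375 / 1.0542
(1 + r_real) = 0.984159
r_real = 0.984159 - 1 = -0.015841

-0.015841


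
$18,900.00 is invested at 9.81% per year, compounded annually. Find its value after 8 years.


Formula: FV = P * (1 + r)^n
Substituting: FV = $18,900.00 * (1 + 0.0981)^8
Growth factor: (1.0981)^8 = 2.114147
FV = $18,900.00 * 2.114147 = $39,957.37

$39,957.37


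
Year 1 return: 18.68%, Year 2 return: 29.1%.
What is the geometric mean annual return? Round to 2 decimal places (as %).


Formula: Geometric mean = ((1+r1)*(1+r2))^(1/2) - 1
Product: (1 + 0.1868) * (1 + 0.291) = 1.1868 * 1.291 = 1.532159
Square root: 1.532159^0.5 = 1.237804
Geometric mean = 1.237804 - 1 = 0.237804
As percentage: 23.78%

23.78%


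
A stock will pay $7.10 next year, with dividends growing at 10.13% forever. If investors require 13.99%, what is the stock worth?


Formula: P = D1 / (r - g)
Spread: r - g = 0.1399 - 0.1013 = 0.0386
Substituting: P = $7.10 / 0.0386
P = $183.94

$183.94


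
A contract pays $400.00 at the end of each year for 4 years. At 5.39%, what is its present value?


Formula: PV = PMT * (1 - (1+r)^(-n)) / r
Discount factor: (1 + 0.0539)^(-4) = 0.810592
Bracket: 1 - 0.810592 = 0.189408
PV = $400.00 * 0.189408 / 0.0539 = $1,405.62

$1,405.62


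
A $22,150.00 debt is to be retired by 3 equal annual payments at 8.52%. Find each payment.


Formula: PMT = PV * r / (1 - (1+r)^(-n))
Denominator: 1 - (1 + 0.0852)^(-3) = 0.217525
Numerator: $22,150.00 * 0.0852 = 1887.18
PMT = 1887.18 / 0.217525 = $8,675.70

$8,675.70


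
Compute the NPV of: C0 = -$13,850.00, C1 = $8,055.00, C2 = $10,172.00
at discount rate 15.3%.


Formula: NPV = C0 + C1/(1+r) + C2/(1+r)^2
Discount C1: $8,055.00 / (1 + 0.153) = $6,986.12
Discount C2: $10,172.00 / (1 + 0.153)^2 = $7,651.52
NPV = -$13,850.00 + $6,986.12 + $7,651.52 = $787.64

$787.64


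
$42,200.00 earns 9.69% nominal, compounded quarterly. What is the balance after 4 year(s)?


Formula: FV = P * (1 + r/m)^(m*t)
Period rate: r/m = 0.0969 / 4 = 0.024225
Total periods: m*t = 4 * 4 = 16
Growth factor: (1 + 0.024225)^16 = 1.466648
FV = $42,200.00 * 1.466648 = $61,892.55

$61,892.55


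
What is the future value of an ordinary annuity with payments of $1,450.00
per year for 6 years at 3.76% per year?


Formula: FV = PMT * ((1+r)^n - 1) / r
Growth factor: (1 + 0.0376)^6 = 1.2479
Numerator: 1.2479 - 1 = 0.2479
FV = $1,450.00 * 0.2479 / 0.0376 = $9,559.97

$9,559.97


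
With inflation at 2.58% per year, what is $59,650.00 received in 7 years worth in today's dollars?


Formula: Real value = nominal / (1 + inflation)^years
Price level: (1 + 0.0258)^7 = 1.195195
Real value = $59,650.00 / 1.195195 = $49,908.16

$49,908.16


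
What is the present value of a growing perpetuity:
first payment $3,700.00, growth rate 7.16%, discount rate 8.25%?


Formula: PV = C / (r - g)
Spread: r - g = 0.0825 - 0.0716 = 0.0109
Substituting: PV = $3,700.00 / 0.0109
PV = $339,449.54

$339,449.54


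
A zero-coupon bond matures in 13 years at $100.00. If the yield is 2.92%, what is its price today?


Formula: Price = FV / (1 + r)^n
Substituting: Price = $100.00 / (1 + 0.0292)^13
Discount factor: (1.0292)^13 = 1.453775
Price = $100.00 / 1.453775 = $68.79

$68.79


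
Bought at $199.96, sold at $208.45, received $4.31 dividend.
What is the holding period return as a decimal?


Formula: HPR = (P1 - P0 + D) / P0
Gain: $208.45 - $199.96 + $4.31 = $12.80
HPR = $12.80 / $199.96 = 0.064

0.064


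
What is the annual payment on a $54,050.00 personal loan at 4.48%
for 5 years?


Formula: PMT = PV * r / (1 - (1+r)^(-n))
Denominator: 1 - (1 + 0.0448)^(-5) = 0.196781
Numerator: $54,050.00 * 0.0448 = 2421.44
PMT = 2421.44 / 0.196781 = $12,305.28

$12,305.28


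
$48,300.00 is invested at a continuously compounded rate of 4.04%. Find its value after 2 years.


Formula: FV = P * e^(r*t)
Exponent: r*t = 0.0404 * 2 = 0.0808
e^(0.0808) = 1.084154
FV = $48,300.00 * 1.084154 = $52,364.64

$52,364.64


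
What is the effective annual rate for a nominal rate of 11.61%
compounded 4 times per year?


Formula: EAR = (1 + r/m)^m - 1
Period rate: r/m = 0.1161 / 4 = 0.029025
Compounding: (1 + 0.029025)^4 = 1.121253
EAR = 1.121253 - 1 = 0.121253

0.121253


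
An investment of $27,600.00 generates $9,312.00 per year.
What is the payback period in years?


Formula: Payback = investment / annual cash flow
Substituting: Payback = $27,600.00 / $9,312.00
Payback = 2.9639 years

2.9639 years


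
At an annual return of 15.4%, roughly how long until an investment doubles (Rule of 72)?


Formula: Years ≈ 72 / r
Substituting: Years ≈ 72 / 15.4
Years ≈ 4.7

4.7 years


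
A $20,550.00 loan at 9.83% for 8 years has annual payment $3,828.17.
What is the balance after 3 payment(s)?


Formula: Balance = PV*(1+r)^k - PMT*((1+r)^k - 1)/r
Growth: (1 + 0.0983)^3 = 1.324839
Accumulated factor: ((1+r)^k - 1)/r = 3.304563
Balance = $20,550.00 * 1.324839 - $3,828.17 * 3.304563
Balance = $14,575.00

$14,575.00


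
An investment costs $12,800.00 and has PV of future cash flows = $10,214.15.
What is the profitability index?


Formula: PI = PV(cash flows) / initial investment
Substituting: PI = $10,214.15 / $12,800.00
PI = 0.798

0.798


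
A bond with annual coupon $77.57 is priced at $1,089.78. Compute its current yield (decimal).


Formula: Current yield = annual coupon / price
Substituting: CY = $77.57 / $1,089.78
CY = 0.07118

0.07118


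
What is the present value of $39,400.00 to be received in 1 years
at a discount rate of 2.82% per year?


Formula: PV = FV / (1 + r)^n
Substituting: PV = $39,400.00 / (1 + 0.0282)^1
Discount factor: (1.0282)^1 = 1.0282
PV = $39,400.00 / 1.0282 = $38,319.39

$38,319.39


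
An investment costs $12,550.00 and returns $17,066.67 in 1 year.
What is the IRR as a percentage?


Formula: IRR = C1/C0 - 1
Substituting: IRR = $17,066.67 / $12,550.00 - 1
Ratio: 1.359894 - 1 = 0.359894
IRR = 35.9894%

35.9894%


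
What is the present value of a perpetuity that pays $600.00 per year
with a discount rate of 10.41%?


Formula: PV = C / r
Substituting: PV = $600.00 / 0.1041
PV = $5,763.69

$5,763.69


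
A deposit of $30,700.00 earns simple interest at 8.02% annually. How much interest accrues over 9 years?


Formula: I = P * r * t
Substituting: I = $30,700.00 * 0.0802 * 9
Step: I = $30,700.00 * 0.7218
I = $22,159.26

$22,159.26


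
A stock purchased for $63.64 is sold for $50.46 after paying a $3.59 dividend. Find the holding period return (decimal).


Formula: HPR = (P1 - P0 + D) / P0
Gain: $50.46 - $63.64 + $3.59 = -$9.59
HPR = -$9.59 / $63.64 = -0.1507

-0.1507


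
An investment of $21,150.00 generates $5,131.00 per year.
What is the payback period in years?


Formula: Payback = investment / annual cash flow
Substituting: Payback = $21,150.00 / $5,131.00
Payback = 4.122 years

4.122 years


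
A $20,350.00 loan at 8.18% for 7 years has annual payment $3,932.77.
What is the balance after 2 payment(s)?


Formula: Balance = PV*(1+r)^k - PMT*((1+r)^k - 1)/r
Growth: (1 + 0.0818)^2 = 1.170291
Accumulated factor: ((1+r)^k - 1)/r = 2.0818
Balance = $20,350.00 * 1.170291 - $3,932.77 * 2.0818
Balance = $15,628.19

$15,628.19


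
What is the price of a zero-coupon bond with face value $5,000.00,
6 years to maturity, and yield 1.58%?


Formula: Price = FV / (1 + r)^n
Substituting: Price = $5,000.00 / (1 + 0.0158)^6
Discount factor: (1.0158)^6 = 1.098624
Price = $5,000.00 / 1.098624 = $4,551.15

$4,551.15


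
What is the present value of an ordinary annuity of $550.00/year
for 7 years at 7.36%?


Formula: PV = PMT * (1 - (1+r)^(-n)) / r
Discount factor: (1 + 0.0736)^(-7) = 0.608279
Bracket: 1 - 0.608279 = 0.391721
PV = $550.00 * 0.391721 / 0.0736 = $2,927.27

$2,927.27


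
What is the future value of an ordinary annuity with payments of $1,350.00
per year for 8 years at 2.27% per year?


Formula: FV = PMT * ((1+r)^n - 1) / r
Growth factor: (1 + 0.0227)^8 = 1.196702
Numerator: 1.196702 - 1 = 0.196702
FV = $1,350.00 * 0.196702 / 0.0227 = $11,698.14

$11,698.14


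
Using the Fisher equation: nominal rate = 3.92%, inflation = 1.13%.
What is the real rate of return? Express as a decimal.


Formula: (1 + r_real) = (1 + r_nom) / (1 + inflation)
Substituting: (1 + r_real) = 1.0392 / 1.0113
(1 + r_real) = 1.027588
r_real = 1.027588 - 1 = 0.027588

0.027588


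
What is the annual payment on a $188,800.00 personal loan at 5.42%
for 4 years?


Formula: PMT = PV * r / (1 - (1+r)^(-n))
Denominator: 1 - (1 + 0.0542)^(-4) = 0.19033
Numerator: $188,800.00 * 0.0542 = 10232.96
PMT = 10232.96 / 0.19033 = $53,764.25

$53,764.25


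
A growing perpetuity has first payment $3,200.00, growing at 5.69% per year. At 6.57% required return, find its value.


Formula: PV = C / (r - g)
Spread: r - g = 0.0657 - 0.0569 = 0.0088
Substituting: PV = $3,200.00 / 0.0088
PV = $363,636.36

$363,636.36


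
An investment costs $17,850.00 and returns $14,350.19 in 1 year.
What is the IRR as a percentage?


Formula: IRR = C1/C0 - 1
Substituting: IRR = $14,350.19 / $17,850.00 - 1
Ratio: 0.803932 - 1 = -0.196068
IRR = -19.6068%

-19.6068%


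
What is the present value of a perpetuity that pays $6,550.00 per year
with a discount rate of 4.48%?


Formula: PV = C / r
Substituting: PV = $6,550.00 / 0.0448
PV = $146,205.36

$146,205.36


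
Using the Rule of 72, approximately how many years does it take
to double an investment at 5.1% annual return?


Formula: Years ≈ 72 / r
Substituting: Years ≈ 72 / 5.1
Years ≈ 14.1

14.1 years


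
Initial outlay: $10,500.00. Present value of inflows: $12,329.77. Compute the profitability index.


Formula: PI = PV(cash flows) / initial investment
Substituting: PI = $12,329.77 / $10,500.00
PI = 1.1743

1.1743


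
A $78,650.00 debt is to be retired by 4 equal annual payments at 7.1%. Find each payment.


Formula: PMT = PV * r / (1 - (1+r)^(-n))
Denominator: 1 - (1 + 0.071)^(-4) = 0.23995
Numerator: $78,650.00 * 0.071 = 5584.15
PMT = 5584.15 / 0.23995 = $23,272.13

$23,272.13


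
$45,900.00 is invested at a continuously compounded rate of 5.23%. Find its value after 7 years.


Formula: FV = P * e^(r*t)
Exponent: r*t = 0.0523 * 7 = 0.3661
e^(0.3661) = 1.442099
FV = $45,900.00 * 1.442099 = $66,192.36

$66,192.36


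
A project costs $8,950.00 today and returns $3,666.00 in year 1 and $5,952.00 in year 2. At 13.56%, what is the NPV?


Formula: NPV = C0 + C1/(1+r) + C2/(1+r)^2
Discount C1: $3,666.00 / (1 + 0.1356) = $3,228.25
Discount C2: $5,952.00 / (1 + 0.1356)^2 = $4,615.43
NPV = -$8,950.00 + $3,228.25 + $4,615.43 = -$1,106.32

-$1,106.32


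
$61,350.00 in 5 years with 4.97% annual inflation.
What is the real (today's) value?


Formula: Real value = nominal / (1 + inflation)^years
Price level: (1 + 0.0497)^5 = 1.274459
Real value = $61,350.00 / 1.274459 = $48,138.06

$48,138.06


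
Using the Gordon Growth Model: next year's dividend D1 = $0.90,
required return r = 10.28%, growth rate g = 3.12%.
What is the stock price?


Formula: P = D1 / (r - g)
Spread: r - g = 0.1028 - 0.0312 = 0.0716
Substituting: P = $0.90 / 0.0716
P = $12.57

$12.57


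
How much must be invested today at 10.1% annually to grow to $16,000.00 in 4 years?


Formula: PV = FV / (1 + r)^n
Substituting: PV = $16,000.00 / (1 + 0.101)^4
Discount factor: (1.101)^4 = 1.469431
PV = $16,000.00 / 1.469431 = $10,888.57

$10,888.57


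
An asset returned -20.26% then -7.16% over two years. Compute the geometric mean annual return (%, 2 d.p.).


Formula: Geometric mean = ((1+r1)*(1+r2))^(1/2) - 1
Product: (1 + -0.2026) * (1 + -0.0716) = 0.7974 * 0.9284 = 0.740306
Square root: 0.740306^0.5 = 0.86041
Geometric mean = 0.86041 - 1 = -0.13959
As percentage: -13.96%

-13.96%


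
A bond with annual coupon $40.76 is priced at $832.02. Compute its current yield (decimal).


Formula: Current yield = annual coupon / price
Substituting: CY = $40.76 / $832.02
CY = 0.048989

0.048989


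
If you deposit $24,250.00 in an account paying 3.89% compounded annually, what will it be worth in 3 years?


Formula: FV = P * (1 + r)^n
Substituting: FV = $24,250.00 * (1 + 0.0389)^3
Growth factor: (1.0389)^3 = 1.121298
FV = $24,250.00 * 1.121298 = $27,191.49

$27,191.49


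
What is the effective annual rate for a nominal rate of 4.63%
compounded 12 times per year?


Formula: EAR = (1 + r/m)^m - 1
Period rate: r/m = 0.0463 / 12 = 0.003858
Compounding: (1 + 0.003858)^12 = 1.047295
EAR = 1.047295 - 1 = 0.047295

0.047295


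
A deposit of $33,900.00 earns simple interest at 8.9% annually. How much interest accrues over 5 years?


Formula: I = P * r * t
Substituting: I = $33,900.00 * 0.089 * 5
Step: I = $33,900.00 * 0.445
I = $15,085.50

$15,085.50


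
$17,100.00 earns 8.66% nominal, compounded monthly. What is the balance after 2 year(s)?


Formula: FV = P * (1 + r/m)^(m*t)
Period rate: r/m = 0.0866 / 12 = 0.007217
Total periods: m*t = 12 * 2 = 24
Growth factor: (1 + 0.007217)^24 = 1.188365
FV = $17,100.00 * 1.188365 = $20,321.03

$20,321.03


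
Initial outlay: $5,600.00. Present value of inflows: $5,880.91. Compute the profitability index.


Formula: PI = PV(cash flows) / initial investment
Substituting: PI = $5,880.91 / $5,600.00
PI = 1.0502

1.0502


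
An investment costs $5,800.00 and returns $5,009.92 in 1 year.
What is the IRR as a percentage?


Formula: IRR = C1/C0 - 1
Substituting: IRR = $5,009.92 / $5,800.00 - 1
Ratio: 0.863779 - 1 = -0.136221
IRR = -13.6221%

-13.6221%


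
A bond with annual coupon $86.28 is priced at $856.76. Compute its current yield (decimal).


Formula: Current yield = annual coupon / price
Substituting: CY = $86.28 / $856.76
CY = 0.100705

0.100705


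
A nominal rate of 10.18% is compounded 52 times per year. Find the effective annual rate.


Formula: EAR = (1 + r/m)^m - 1
Period rate: r/m = 0.1018 / 52 = 0.001958
Compounding: (1 + 0.001958)^52 = 1.107052
EAR = 1.107052 - 1 = 0.107052

0.107052


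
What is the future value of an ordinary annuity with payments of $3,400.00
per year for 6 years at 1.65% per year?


Formula: FV = PMT * ((1+r)^n - 1) / r
Growth factor: (1 + 0.0165)^6 = 1.103175
Numerator: 1.103175 - 1 = 0.103175
FV = $3,400.00 * 0.103175 / 0.0165 = $21,260.24

$21,260.24


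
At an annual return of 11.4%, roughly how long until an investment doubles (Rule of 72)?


Formula: Years ≈ 72 / r
Substituting: Years ≈ 72 / 11.4
Years ≈ 6.3

6.3 years


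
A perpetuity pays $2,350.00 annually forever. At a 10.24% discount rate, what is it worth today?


Formula: PV = C / r
Substituting: PV = $2,350.00 / 0.1024
PV = $22,949.22

$22,949.22


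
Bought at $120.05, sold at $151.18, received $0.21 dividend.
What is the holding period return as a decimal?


Formula: HPR = (P1 - P0 + D) / P0
Gain: $151.18 - $120.05 + $0.21 = $31.34
HPR = $31.34 / $120.05 = 0.2611

0.2611


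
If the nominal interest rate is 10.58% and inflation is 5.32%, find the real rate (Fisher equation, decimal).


Formula: (1 + r_real) = (1 + r_nom) / (1 + inflation)
Substituting: (1 + r_real) = 1.1058 / 1.0532
(1 + r_real) = 1.049943
r_real = 1.049943 - 1 = 0.049943

0.049943


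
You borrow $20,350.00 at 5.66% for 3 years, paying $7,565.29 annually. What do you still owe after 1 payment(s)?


Formula: Balance = PV*(1+r)^k - PMT*((1+r)^k - 1)/r
Growth: (1 + 0.0566)^1 = 1.0566
Accumulated factor: ((1+r)^k - 1)/r = 1.0
Balance = $20,350.00 * 1.0566 - $7,565.29 * 1.0
Balance = $13,936.52

$13,936.52


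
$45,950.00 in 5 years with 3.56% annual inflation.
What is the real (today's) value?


Formula: Real value = nominal / (1 + inflation)^years
Price level: (1 + 0.0356)^5 = 1.191133
Real value = $45,950.00 / 1.191133 = $38,576.72

$38,576.72


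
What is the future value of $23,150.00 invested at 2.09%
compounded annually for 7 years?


Formula: FV = P * (1 + r)^n
Substituting: FV = $23,150.00 * (1 + 0.0209)^7
Growth factor: (1.0209)^7 = 1.155799
FV = $23,150.00 * 1.155799 = $26,756.75

$26,756.75


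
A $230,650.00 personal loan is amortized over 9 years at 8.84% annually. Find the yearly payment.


Formula: PMT = PV * r / (1 - (1+r)^(-n))
Denominator: 1 - (1 + 0.0884)^(-9) = 0.533445
Numerator: $230,650.00 * 0.0884 = 20389.46
PMT = 20389.46 / 0.533445 = $38,222.26

$38,222.26


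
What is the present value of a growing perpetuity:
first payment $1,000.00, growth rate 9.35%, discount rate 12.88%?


Formula: PV = C / (r - g)
Spread: r - g = 0.1288 - 0.0935 = 0.0353
Substituting: PV = $1,000.00 / 0.0353
PV = $28,328.61

$28,328.61


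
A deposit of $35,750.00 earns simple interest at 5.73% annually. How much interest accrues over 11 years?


Formula: I = P * r * t
Substituting: I = $35,750.00 * 0.0573 * 11
Step: I = $35,750.00 * 0.6303
I = $22,533.23

$22,533.23


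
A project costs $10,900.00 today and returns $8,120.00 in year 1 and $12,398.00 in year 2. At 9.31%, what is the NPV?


Formula: NPV = C0 + C1/(1+r) + C2/(1+r)^2
Discount C1: $8,120.00 / (1 + 0.0931) = $7,428.41
Discount C2: $12,398.00 / (1 + 0.0931)^2 = $10,376.04
NPV = -$10,900.00 + $7,428.41 + $10,376.04 = $6,904.46

$6,904.46


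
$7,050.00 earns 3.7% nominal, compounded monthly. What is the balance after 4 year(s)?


Formula: FV = P * (1 + r/m)^(m*t)
Period rate: r/m = 0.037 / 12 = 0.003083
Total periods: m*t = 12 * 4 = 48
Growth factor: (1 + 0.003083)^48 = 1.159249
FV = $7,050.00 * 1.159249 = $8,172.70

$8,172.70


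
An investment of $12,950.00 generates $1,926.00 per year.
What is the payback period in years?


Formula: Payback = investment / annual cash flow
Substituting: Payback = $12,950.00 / $1,926.00
Payback = 6.7238 years

6.7238 years


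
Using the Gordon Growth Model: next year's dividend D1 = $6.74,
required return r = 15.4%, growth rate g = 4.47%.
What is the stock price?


Formula: P = D1 / (r - g)
Spread: r - g = 0.154 - 0.0447 = 0.1093
Substituting: P = $6.74 / 0.1093
P = $61.67

$61.67


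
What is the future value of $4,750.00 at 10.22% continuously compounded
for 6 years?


Formula: FV = P * e^(r*t)
Exponent: r*t = 0.1022 * 6 = 0.6132
e^(0.6132) = 1.84633
FV = $4,750.00 * 1.84633 = $8,770.07

$8,770.07


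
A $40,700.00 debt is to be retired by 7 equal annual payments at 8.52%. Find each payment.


Formula: PMT = PV * r / (1 - (1+r)^(-n))
Denominator: 1 - (1 + 0.0852)^(-7) = 0.435802
Numerator: $40,700.00 * 0.0852 = 3467.64
PMT = 3467.64 / 0.435802 = $7,956.92

$7,956.92


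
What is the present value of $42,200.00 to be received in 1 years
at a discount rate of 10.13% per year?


Formula: PV = FV / (1 + r)^n
Substituting: PV = $42,200.00 / (1 + 0.1013)^1
Discount factor: (1.1013)^1 = 1.1013
PV = $42,200.00 / 1.1013 = $38,318.35

$38,318.35


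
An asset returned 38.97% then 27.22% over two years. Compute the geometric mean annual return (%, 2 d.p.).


Formula: Geometric mean = ((1+r1)*(1+r2))^(1/2) - 1
Product: (1 + 0.3897) * (1 + 0.2722) = 1.3897 * 1.2722 = 1.767976
Square root: 1.767976^0.5 = 1.329653
Geometric mean = 1.329653 - 1 = 0.329653
As percentage: 32.97%

32.97%


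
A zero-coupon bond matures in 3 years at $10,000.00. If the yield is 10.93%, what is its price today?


Formula: Price = FV / (1 + r)^n
Substituting: Price = $10,000.00 / (1 + 0.1093)^3
Discount factor: (1.1093)^3 = 1.365045
Price = $10,000.00 / 1.365045 = $7,325.76

$7,325.76


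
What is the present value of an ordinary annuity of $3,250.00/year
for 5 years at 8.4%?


Formula: PV = PMT * (1 - (1+r)^(-n)) / r
Discount factor: (1 + 0.084)^(-5) = 0.668119
Bracket: 1 - 0.668119 = 0.331881
PV = $3,250.00 * 0.331881 / 0.084 = $12,840.65

$12,840.65


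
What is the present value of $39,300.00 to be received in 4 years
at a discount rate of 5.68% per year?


Formula: PV = FV / (1 + r)^n
Substituting: PV = $39,300.00 / (1 + 0.0568)^4
Discount factor: (1.0568)^4 = 1.247301
PV = $39,300.00 / 1.247301 = $31,508.04

$31,508.04


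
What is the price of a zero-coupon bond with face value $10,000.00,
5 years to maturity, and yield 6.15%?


Formula: Price = FV / (1 + r)^n
Substituting: Price = $10,000.00 / (1 + 0.0615)^5
Discount factor: (1.0615)^5 = 1.347721
Price = $10,000.00 / 1.347721 = $7,419.93

$7,419.93


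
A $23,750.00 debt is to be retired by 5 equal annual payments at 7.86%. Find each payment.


Formula: PMT = PV * r / (1 - (1+r)^(-n))
Denominator: 1 - (1 + 0.0786)^(-5) = 0.314988
Numerator: $23,750.00 * 0.0786 = 1866.75
PMT = 1866.75 / 0.314988 = $5,926.41

$5,926.41
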